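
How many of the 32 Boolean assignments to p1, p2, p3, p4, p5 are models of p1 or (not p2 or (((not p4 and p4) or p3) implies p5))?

Initial set: {(p1 or (not p2 or (((not p4 and p4) or p3) implies p5)))}.
(p1 or (not p2 or (((not p4 and p4) or p3) implies p5))): β-rule — branch into p1  //  (not p2 or (((not p4 and p4) or p3) implies p5)).
  branch 1 (add p1):
    ○ open, literals {p1=T}.
  branch 2 (add (not p2 or (((not p4 and p4) or p3) implies p5))):
    (not p2 or (((not p4 and p4) or p3) implies p5)): β-rule — branch into not p2  //  (((not p4 and p4) or p3) implies p5).
      branch 2.1 (add not p2):
        ○ open, literals {p2=F}.
      branch 2.2 (add (((not p4 and p4) or p3) implies p5)):
        (((not p4 and p4) or p3) implies p5): β-rule — branch into not ((not p4 and p4) or p3)  //  p5.
          branch 2.2.1 (add not ((not p4 and p4) or p3)):
            not ((not p4 and p4) or p3): α-rule — add not (not p4 and p4), not p3.
            not (not p4 and p4): β-rule — branch into not not p4  //  not p4.
              branch 2.2.1.1 (add not not p4):
                ○ open, literals {p3=F, p4=T}.
              branch 2.2.1.2 (add not p4):
                ○ open, literals {p3=F, p4=F}.
          branch 2.2.2 (add p5):
            ○ open, literals {p5=T}.
0 branches closed, 5 open.
Each open branch fixes some atoms; the unmentioned ones are free. Counting distinct full assignments: branch {p1=T} (p2, p3, p4, p5) contributes 16 new; branch {p2=F} (p1, p3, p4, p5) contributes 8 new; branch {p3=F, p4=T} (p1, p2, p5) contributes 2 new; branch {p3=F, p4=F} (p1, p2, p5) contributes 2 new; branch {p5=T} (p1, p2, p3, p4) contributes 2 new. Total: 30.

30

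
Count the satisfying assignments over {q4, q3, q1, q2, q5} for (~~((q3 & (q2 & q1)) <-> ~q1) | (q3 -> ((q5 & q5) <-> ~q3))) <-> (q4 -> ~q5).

24

Initial set: {T ((~~((q3 & (q2 & q1)) <-> ~q1) | (q3 -> ((q5 & q5) <-> ~q3))) <-> (q4 -> ~q5))}.
T ((~~((q3 & (q2 & q1)) <-> ~q1) | (q3 -> ((q5 & q5) <-> ~q3))) <-> (q4 -> ~q5)): β-rule — branch into T (~~((q3 & (q2 & q1)) <-> ~q1) | (q3 -> ((q5 & q5) <-> ~q3))), T (q4 -> ~q5)  //  F (~~((q3 & (q2 & q1)) <-> ~q1) | (q3 -> ((q5 & q5) <-> ~q3))), F (q4 -> ~q5).
  branch 1 (add T (~~((q3 & (q2 & q1)) <-> ~q1) | (q3 -> ((q5 & q5) <-> ~q3))), T (q4 -> ~q5)):
    T (~~((q3 & (q2 & q1)) <-> ~q1) | (q3 -> ((q5 & q5) <-> ~q3))): β-rule — branch into T ~~((q3 & (q2 & q1)) <-> ~q1)  //  T (q3 -> ((q5 & q5) <-> ~q3)).
      branch 1.1 (add T ~~((q3 & (q2 & q1)) <-> ~q1)):
        T ~~((q3 & (q2 & q1)) <-> ~q1): drop double negation, giving T ((q3 & (q2 & q1)) <-> ~q1).
        T (q4 -> ~q5): β-rule — branch into F q4  //  T ~q5.
          branch 1.1.1 (add F q4):
            T ((q3 & (q2 & q1)) <-> ~q1): β-rule — branch into T (q3 & (q2 & q1)), T ~q1  //  F (q3 & (q2 & q1)), F ~q1.
              branch 1.1.1.1 (add T (q3 & (q2 & q1)), T ~q1):
                T (q3 & (q2 & q1)): α-rule — add T q3, T (q2 & q1).
                T (q2 & q1): α-rule — add T q2, T q1.
                × closes — contains both q1 and ~q1.
              branch 1.1.1.2 (add F (q3 & (q2 & q1)), F ~q1):
                F (q3 & (q2 & q1)): β-rule — branch into F q3  //  F (q2 & q1).
                  branch 1.1.1.2.1 (add F q3):
                    ○ open, literals {q1=T, q3=F, q4=F}.
                  branch 1.1.1.2.2 (add F (q2 & q1)):
                    F (q2 & q1): β-rule — branch into F q2  //  F q1.
                      branch 1.1.1.2.2.1 (add F q2):
                        ○ open, literals {q1=T, q2=F, q4=F}.
                      branch 1.1.1.2.2.2 (add F q1):
                        × closes — contains both q1 and ~q1.
          branch 1.1.2 (add T ~q5):
            T ((q3 & (q2 & q1)) <-> ~q1): β-rule — branch into T (q3 & (q2 & q1)), T ~q1  //  F (q3 & (q2 & q1)), F ~q1.
              branch 1.1.2.1 (add T (q3 & (q2 & q1)), T ~q1):
                T (q3 & (q2 & q1)): α-rule — add T q3, T (q2 & q1).
                T (q2 & q1): α-rule — add T q2, T q1.
                × closes — contains both q1 and ~q1.
              branch 1.1.2.2 (add F (q3 & (q2 & q1)), F ~q1):
                F (q3 & (q2 & q1)): β-rule — branch into F q3  //  F (q2 & q1).
                  branch 1.1.2.2.1 (add F q3):
                    ○ open, literals {q1=T, q3=F, q5=F}.
                  branch 1.1.2.2.2 (add F (q2 & q1)):
                    F (q2 & q1): β-rule — branch into F q2  //  F q1.
                      branch 1.1.2.2.2.1 (add F q2):
                        ○ open, literals {q1=T, q2=F, q5=F}.
                      branch 1.1.2.2.2.2 (add F q1):
                        × closes — contains both q1 and ~q1.
      branch 1.2 (add T (q3 -> ((q5 & q5) <-> ~q3))):
        T (q4 -> ~q5): β-rule — branch into F q4  //  T ~q5.
          branch 1.2.1 (add F q4):
            T (q3 -> ((q5 & q5) <-> ~q3)): β-rule — branch into F q3  //  T ((q5 & q5) <-> ~q3).
              branch 1.2.1.1 (add F q3):
                ○ open, literals {q3=F, q4=F}.
              branch 1.2.1.2 (add T ((q5 & q5) <-> ~q3)):
                T ((q5 & q5) <-> ~q3): β-rule — branch into T (q5 & q5), T ~q3  //  F (q5 & q5), F ~q3.
                  branch 1.2.1.2.1 (add T (q5 & q5), T ~q3):
                    T (q5 & q5): α-rule — add T q5, T q5.
                    ○ open, literals {q3=F, q4=F, q5=T}.
                  branch 1.2.1.2.2 (add F (q5 & q5), F ~q3):
                    F (q5 & q5): β-rule — branch into F q5  //  F q5.
                      branch 1.2.1.2.2.1 (add F q5):
                        ○ open, literals {q3=T, q4=F, q5=F}.
                      branch 1.2.1.2.2.2 (add F q5):
                        ○ open, literals {q3=T, q4=F, q5=F}.
          branch 1.2.2 (add T ~q5):
            T (q3 -> ((q5 & q5) <-> ~q3)): β-rule — branch into F q3  //  T ((q5 & q5) <-> ~q3).
              branch 1.2.2.1 (add F q3):
                ○ open, literals {q3=F, q5=F}.
              branch 1.2.2.2 (add T ((q5 & q5) <-> ~q3)):
                T ((q5 & q5) <-> ~q3): β-rule — branch into T (q5 & q5), T ~q3  //  F (q5 & q5), F ~q3.
                  branch 1.2.2.2.1 (add T (q5 & q5), T ~q3):
                    T (q5 & q5): α-rule — add T q5, T q5.
                    × closes — contains both q5 and ~q5.
                  branch 1.2.2.2.2 (add F (q5 & q5), F ~q3):
                    F (q5 & q5): β-rule — branch into F q5  //  F q5.
                      branch 1.2.2.2.2.1 (add F q5):
                        ○ open, literals {q3=T, q5=F}.
                      branch 1.2.2.2.2.2 (add F q5):
                        ○ open, literals {q3=T, q5=F}.
  branch 2 (add F (~~((q3 & (q2 & q1)) <-> ~q1) | (q3 -> ((q5 & q5) <-> ~q3))), F (q4 -> ~q5)):
    F (~~((q3 & (q2 & q1)) <-> ~q1) | (q3 -> ((q5 & q5) <-> ~q3))): α-rule — add F ~~((q3 & (q2 & q1)) <-> ~q1), F (q3 -> ((q5 & q5) <-> ~q3)).
    F (q4 -> ~q5): α-rule — add T q4, F ~q5.
    F ~~((q3 & (q2 & q1)) <-> ~q1): drop double negation, giving F ((q3 & (q2 & q1)) <-> ~q1).
    F (q3 -> ((q5 & q5) <-> ~q3)): α-rule — add T q3, F ((q5 & q5) <-> ~q3).
    F ((q3 & (q2 & q1)) <-> ~q1): β-rule — branch into T (q3 & (q2 & q1)), F ~q1  //  F (q3 & (q2 & q1)), T ~q1.
      branch 2.1 (add T (q3 & (q2 & q1)), F ~q1):
        T (q3 & (q2 & q1)): α-rule — add T q3, T (q2 & q1).
        T (q2 & q1): α-rule — add T q2, T q1.
        F ((q5 & q5) <-> ~q3): β-rule — branch into T (q5 & q5), F ~q3  //  F (q5 & q5), T ~q3.
          branch 2.1.1 (add T (q5 & q5), F ~q3):
            T (q5 & q5): α-rule — add T q5, T q5.
            ○ open, literals {q1=T, q2=T, q3=T, q4=T, q5=T}.
          branch 2.1.2 (add F (q5 & q5), T ~q3):
            × closes — contains both q3 and ~q3.
      branch 2.2 (add F (q3 & (q2 & q1)), T ~q1):
        F ((q5 & q5) <-> ~q3): β-rule — branch into T (q5 & q5), F ~q3  //  F (q5 & q5), T ~q3.
          branch 2.2.1 (add T (q5 & q5), F ~q3):
            T (q5 & q5): α-rule — add T q5, T q5.
            F (q3 & (q2 & q1)): β-rule — branch into F q3  //  F (q2 & q1).
              branch 2.2.1.1 (add F q3):
                × closes — contains both q3 and ~q3.
              branch 2.2.1.2 (add F (q2 & q1)):
                F (q2 & q1): β-rule — branch into F q2  //  F q1.
                  branch 2.2.1.2.1 (add F q2):
                    ○ open, literals {q1=F, q2=F, q3=T, q4=T, q5=T}.
                  branch 2.2.1.2.2 (add F q1):
                    ○ open, literals {q1=F, q3=T, q4=T, q5=T}.
          branch 2.2.2 (add F (q5 & q5), T ~q3):
            × closes — contains both q3 and ~q3.
8 branches closed, 14 open.
Each open branch fixes some atoms; the unmentioned ones are free. Counting distinct full assignments: branch {q1=T, q3=F, q4=F} (q2, q5) contributes 4 new; branch {q1=T, q2=F, q4=F} (q3, q5) contributes 2 new; branch {q1=T, q3=F, q5=F} (q4, q2) contributes 2 new; branch {q1=T, q2=F, q5=F} (q4, q3) contributes 1 new; branch {q3=F, q4=F} (q1, q2, q5) contributes 4 new; branch {q3=F, q4=F, q5=T} (q1, q2) contributes 0 new; branch {q3=T, q4=F, q5=F} (q1, q2) contributes 3 new; branch {q3=T, q4=F, q5=F} (q1, q2) contributes 0 new; branch {q3=F, q5=F} (q4, q1, q2) contributes 2 new; branch {q3=T, q5=F} (q4, q1, q2) contributes 3 new; branch {q3=T, q5=F} (q4, q1, q2) contributes 0 new; branch {q1=T, q2=T, q3=T, q4=T, q5=T} (none free) contributes 1 new; branch {q1=F, q2=F, q3=T, q4=T, q5=T} (none free) contributes 1 new; branch {q1=F, q3=T, q4=T, q5=T} (q2) contributes 1 new. Total: 24.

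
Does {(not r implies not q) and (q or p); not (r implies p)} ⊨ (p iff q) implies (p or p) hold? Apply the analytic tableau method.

Initial set: {((not r implies not q) and (q or p)); not (r implies p); not ((p iff q) implies (p or p))}.
((not r implies not q) and (q or p)): α-rule — add (not r implies not q), (q or p).
not (r implies p): α-rule — add r, not p.
not ((p iff q) implies (p or p)): α-rule — add (p iff q), not (p or p).
not (p or p): α-rule — add not p, not p.
(not r implies not q): β-rule — branch into not not r  //  not q.
  branch 1 (add not not r):
    (q or p): β-rule — branch into q  //  p.
      branch 1.1 (add q):
        (p iff q): β-rule — branch into p, q  //  not p, not q.
          branch 1.1.1 (add p, q):
            × closes — contains both p and not p.
          branch 1.1.2 (add not p, not q):
            × closes — contains both q and not q.
      branch 1.2 (add p):
        × closes — contains both p and not p.
  branch 2 (add not q):
    (q or p): β-rule — branch into q  //  p.
      branch 2.1 (add q):
        × closes — contains both q and not q.
      branch 2.2 (add p):
        × closes — contains both p and not p.
All 5 branches close.
Every branch closed, so the premises entail the conclusion.

Yes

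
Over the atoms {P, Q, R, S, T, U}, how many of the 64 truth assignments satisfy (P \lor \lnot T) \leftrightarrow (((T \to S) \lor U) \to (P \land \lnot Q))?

30

Initial set: {((P \lor \lnot T) \leftrightarrow (((T \to S) \lor U) \to (P \land \lnot Q)))}.
((P \lor \lnot T) \leftrightarrow (((T \to S) \lor U) \to (P \land \lnot Q))): β-rule — branch into (P \lor \lnot T), (((T \to S) \lor U) \to (P \land \lnot Q))  //  \lnot (P \lor \lnot T), \lnot (((T \to S) \lor U) \to (P \land \lnot Q)).
  branch 1 (add (P \lor \lnot T), (((T \to S) \lor U) \to (P \land \lnot Q))):
    (P \lor \lnot T): β-rule — branch into P  //  \lnot T.
      branch 1.1 (add P):
        (((T \to S) \lor U) \to (P \land \lnot Q)): β-rule — branch into \lnot ((T \to S) \lor U)  //  (P \land \lnot Q).
          branch 1.1.1 (add \lnot ((T \to S) \lor U)):
            \lnot ((T \to S) \lor U): α-rule — add \lnot (T \to S), \lnot U.
            \lnot (T \to S): α-rule — add T, \lnot S.
            ○ open, literals {P=true, S=false, T=true, U=false}.
          branch 1.1.2 (add (P \land \lnot Q)):
            (P \land \lnot Q): α-rule — add P, \lnot Q.
            ○ open, literals {P=true, Q=false}.
      branch 1.2 (add \lnot T):
        (((T \to S) \lor U) \to (P \land \lnot Q)): β-rule — branch into \lnot ((T \to S) \lor U)  //  (P \land \lnot Q).
          branch 1.2.1 (add \lnot ((T \to S) \lor U)):
            \lnot ((T \to S) \lor U): α-rule — add \lnot (T \to S), \lnot U.
            \lnot (T \to S): α-rule — add T, \lnot S.
            × closes — contains both T and \lnot T.
          branch 1.2.2 (add (P \land \lnot Q)):
            (P \land \lnot Q): α-rule — add P, \lnot Q.
            ○ open, literals {P=true, Q=false, T=false}.
  branch 2 (add \lnot (P \lor \lnot T), \lnot (((T \to S) \lor U) \to (P \land \lnot Q))):
    \lnot (P \lor \lnot T): α-rule — add \lnot P, \lnot \lnot T.
    \lnot (((T \to S) \lor U) \to (P \land \lnot Q)): α-rule — add ((T \to S) \lor U), \lnot (P \land \lnot Q).
    ((T \to S) \lor U): β-rule — branch into (T \to S)  //  U.
      branch 2.1 (add (T \to S)):
        \lnot (P \land \lnot Q): β-rule — branch into \lnot P  //  \lnot \lnot Q.
          branch 2.1.1 (add \lnot P):
            (T \to S): β-rule — branch into \lnot T  //  S.
              branch 2.1.1.1 (add \lnot T):
                × closes — contains both T and \lnot T.
              branch 2.1.1.2 (add S):
                ○ open, literals {P=false, S=true, T=true}.
          branch 2.1.2 (add \lnot \lnot Q):
            (T \to S): β-rule — branch into \lnot T  //  S.
              branch 2.1.2.1 (add \lnot T):
                × closes — contains both T and \lnot T.
              branch 2.1.2.2 (add S):
                ○ open, literals {P=false, Q=true, S=true, T=true}.
      branch 2.2 (add U):
        \lnot (P \land \lnot Q): β-rule — branch into \lnot P  //  \lnot \lnot Q.
          branch 2.2.1 (add \lnot P):
            ○ open, literals {P=false, T=true, U=true}.
          branch 2.2.2 (add \lnot \lnot Q):
            ○ open, literals {P=false, Q=true, T=true, U=true}.
3 branches closed, 7 open.
Each open branch fixes some atoms; the unmentioned ones are free. Counting distinct full assignments: branch {P=true, S=false, T=true, U=false} (Q, R) contributes 4 new; branch {P=true, Q=false} (R, S, T, U) contributes 14 new; branch {P=true, Q=false, T=false} (R, S, U) contributes 0 new; branch {P=false, S=true, T=true} (Q, R, U) contributes 8 new; branch {P=false, Q=true, S=true, T=true} (R, U) contributes 0 new; branch {P=false, T=true, U=true} (Q, R, S) contributes 4 new; branch {P=false, Q=true, T=true, U=true} (R, S) contributes 0 new. Total: 30.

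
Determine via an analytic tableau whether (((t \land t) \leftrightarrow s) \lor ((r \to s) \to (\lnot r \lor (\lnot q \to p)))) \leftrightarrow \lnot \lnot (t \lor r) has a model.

Initial set: {((((t \land t) \leftrightarrow s) \lor ((r \to s) \to (\lnot r \lor (\lnot q \to p)))) \leftrightarrow \lnot \lnot (t \lor r))}.
((((t \land t) \leftrightarrow s) \lor ((r \to s) \to (\lnot r \lor (\lnot q \to p)))) \leftrightarrow \lnot \lnot (t \lor r)): β-rule — branch into (((t \land t) \leftrightarrow s) \lor ((r \to s) \to (\lnot r \lor (\lnot q \to p)))), \lnot \lnot (t \lor r)  //  \lnot (((t \land t) \leftrightarrow s) \lor ((r \to s) \to (\lnot r \lor (\lnot q \to p)))), \lnot \lnot \lnot (t \lor r).
  branch 1 (add (((t \land t) \leftrightarrow s) \lor ((r \to s) \to (\lnot r \lor (\lnot q \to p)))), \lnot \lnot (t \lor r)):
    \lnot \lnot (t \lor r): drop double negation, giving (t \lor r).
    (((t \land t) \leftrightarrow s) \lor ((r \to s) \to (\lnot r \lor (\lnot q \to p)))): β-rule — branch into ((t \land t) \leftrightarrow s)  //  ((r \to s) \to (\lnot r \lor (\lnot q \to p))).
      branch 1.1 (add ((t \land t) \leftrightarrow s)):
        (t \lor r): β-rule — branch into t  //  r.
          branch 1.1.1 (add t):
            ((t \land t) \leftrightarrow s): β-rule — branch into (t \land t), s  //  \lnot (t \land t), \lnot s.
              branch 1.1.1.1 (add (t \land t), s):
                (t \land t): α-rule — add t, t.
                ○ open, literals {s=true, t=true}.
              branch 1.1.1.2 (add \lnot (t \land t), \lnot s):
                \lnot (t \land t): β-rule — branch into \lnot t  //  \lnot t.
                  branch 1.1.1.2.1 (add \lnot t):
                    × closes — contains both t and \lnot t.
                  branch 1.1.1.2.2 (add \lnot t):
                    × closes — contains both t and \lnot t.
          branch 1.1.2 (add r):
            ((t \land t) \leftrightarrow s): β-rule — branch into (t \land t), s  //  \lnot (t \land t), \lnot s.
              branch 1.1.2.1 (add (t \land t), s):
                (t \land t): α-rule — add t, t.
                ○ open, literals {r=true, s=true, t=true}.
              branch 1.1.2.2 (add \lnot (t \land t), \lnot s):
                \lnot (t \land t): β-rule — branch into \lnot t  //  \lnot t.
                  branch 1.1.2.2.1 (add \lnot t):
                    ○ open, literals {r=true, s=false, t=false}.
                  branch 1.1.2.2.2 (add \lnot t):
                    ○ open, literals {r=true, s=false, t=false}.
      branch 1.2 (add ((r \to s) \to (\lnot r \lor (\lnot q \to p)))):
        (t \lor r): β-rule — branch into t  //  r.
          branch 1.2.1 (add t):
            ((r \to s) \to (\lnot r \lor (\lnot q \to p))): β-rule — branch into \lnot (r \to s)  //  (\lnot r \lor (\lnot q \to p)).
              branch 1.2.1.1 (add \lnot (r \to s)):
                \lnot (r \to s): α-rule — add r, \lnot s.
                ○ open, literals {r=true, s=false, t=true}.
              branch 1.2.1.2 (add (\lnot r \lor (\lnot q \to p))):
                (\lnot r \lor (\lnot q \to p)): β-rule — branch into \lnot r  //  (\lnot q \to p).
                  branch 1.2.1.2.1 (add \lnot r):
                    ○ open, literals {r=false, t=true}.
                  branch 1.2.1.2.2 (add (\lnot q \to p)):
                    (\lnot q \to p): β-rule — branch into \lnot \lnot q  //  p.
                      branch 1.2.1.2.2.1 (add \lnot \lnot q):
                        ○ open, literals {q=true, t=true}.
                      branch 1.2.1.2.2.2 (add p):
                        ○ open, literals {p=true, t=true}.
          branch 1.2.2 (add r):
            ((r \to s) \to (\lnot r \lor (\lnot q \to p))): β-rule — branch into \lnot (r \to s)  //  (\lnot r \lor (\lnot q \to p)).
              branch 1.2.2.1 (add \lnot (r \to s)):
                \lnot (r \to s): α-rule — add r, \lnot s.
                ○ open, literals {r=true, s=false}.
              branch 1.2.2.2 (add (\lnot r \lor (\lnot q \to p))):
                (\lnot r \lor (\lnot q \to p)): β-rule — branch into \lnot r  //  (\lnot q \to p).
                  branch 1.2.2.2.1 (add \lnot r):
                    × closes — contains both r and \lnot r.
                  branch 1.2.2.2.2 (add (\lnot q \to p)):
                    (\lnot q \to p): β-rule — branch into \lnot \lnot q  //  p.
                      branch 1.2.2.2.2.1 (add \lnot \lnot q):
                        ○ open, literals {q=true, r=true}.
                      branch 1.2.2.2.2.2 (add p):
                        ○ open, literals {p=true, r=true}.
  branch 2 (add \lnot (((t \land t) \leftrightarrow s) \lor ((r \to s) \to (\lnot r \lor (\lnot q \to p)))), \lnot \lnot \lnot (t \lor r)):
    \lnot (((t \land t) \leftrightarrow s) \lor ((r \to s) \to (\lnot r \lor (\lnot q \to p)))): α-rule — add \lnot ((t \land t) \leftrightarrow s), \lnot ((r \to s) \to (\lnot r \lor (\lnot q \to p))).
    \lnot \lnot \lnot (t \lor r): drop double negation, giving \lnot (t \lor r).
    \lnot ((r \to s) \to (\lnot r \lor (\lnot q \to p))): α-rule — add (r \to s), \lnot (\lnot r \lor (\lnot q \to p)).
    \lnot (t \lor r): α-rule — add \lnot t, \lnot r.
    \lnot (\lnot r \lor (\lnot q \to p)): α-rule — add \lnot \lnot r, \lnot (\lnot q \to p).
    × closes — contains both r and \lnot r.
4 branches closed, 11 open.
An open branch gives a satisfying assignment: s=true, t=true.

Satisfiable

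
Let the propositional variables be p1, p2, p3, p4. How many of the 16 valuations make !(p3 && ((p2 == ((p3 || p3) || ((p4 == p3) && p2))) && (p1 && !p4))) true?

Initial set: {T !(p3 && ((p2 == ((p3 || p3) || ((p4 == p3) && p2))) && (p1 && !p4)))}.
T !(p3 && ((p2 == ((p3 || p3) || ((p4 == p3) && p2))) && (p1 && !p4))): β-rule — branch into F p3  //  F ((p2 == ((p3 || p3) || ((p4 == p3) && p2))) && (p1 && !p4)).
  branch 1 (add F p3):
    ○ open, literals {p3=0}.
  branch 2 (add F ((p2 == ((p3 || p3) || ((p4 == p3) && p2))) && (p1 && !p4))):
    F ((p2 == ((p3 || p3) || ((p4 == p3) && p2))) && (p1 && !p4)): β-rule — branch into F (p2 == ((p3 || p3) || ((p4 == p3) && p2)))  //  F (p1 && !p4).
      branch 2.1 (add F (p2 == ((p3 || p3) || ((p4 == p3) && p2)))):
        F (p2 == ((p3 || p3) || ((p4 == p3) && p2))): β-rule — branch into T p2, F ((p3 || p3) || ((p4 == p3) && p2))  //  F p2, T ((p3 || p3) || ((p4 == p3) && p2)).
          branch 2.1.1 (add T p2, F ((p3 || p3) || ((p4 == p3) && p2))):
            F ((p3 || p3) || ((p4 == p3) && p2)): α-rule — add F (p3 || p3), F ((p4 == p3) && p2).
            F (p3 || p3): α-rule — add F p3, F p3.
            F ((p4 == p3) && p2): β-rule — branch into F (p4 == p3)  //  F p2.
              branch 2.1.1.1 (add F (p4 == p3)):
                F (p4 == p3): β-rule — branch into T p4, F p3  //  F p4, T p3.
                  branch 2.1.1.1.1 (add T p4, F p3):
                    ○ open, literals {p2=1, p3=0, p4=1}.
                  branch 2.1.1.1.2 (add F p4, T p3):
                    × closes — contains both p3 and !p3.
              branch 2.1.1.2 (add F p2):
                × closes — contains both p2 and !p2.
          branch 2.1.2 (add F p2, T ((p3 || p3) || ((p4 == p3) && p2))):
            T ((p3 || p3) || ((p4 == p3) && p2)): β-rule — branch into T (p3 || p3)  //  T ((p4 == p3) && p2).
              branch 2.1.2.1 (add T (p3 || p3)):
                T (p3 || p3): β-rule — branch into T p3  //  T p3.
                  branch 2.1.2.1.1 (add T p3):
                    ○ open, literals {p2=0, p3=1}.
                  branch 2.1.2.1.2 (add T p3):
                    ○ open, literals {p2=0, p3=1}.
              branch 2.1.2.2 (add T ((p4 == p3) && p2)):
                T ((p4 == p3) && p2): α-rule — add T (p4 == p3), T p2.
                × closes — contains both p2 and !p2.
      branch 2.2 (add F (p1 && !p4)):
        F (p1 && !p4): β-rule — branch into F p1  //  F !p4.
          branch 2.2.1 (add F p1):
            ○ open, literals {p1=0}.
          branch 2.2.2 (add F !p4):
            ○ open, literals {p4=1}.
3 branches closed, 6 open.
Each open branch fixes some atoms; the unmentioned ones are free. Counting distinct full assignments: branch {p3=0} (p1, p2, p4) contributes 8 new; branch {p2=1, p3=0, p4=1} (p1) contributes 0 new; branch {p2=0, p3=1} (p1, p4) contributes 4 new; branch {p2=0, p3=1} (p1, p4) contributes 0 new; branch {p1=0} (p2, p3, p4) contributes 2 new; branch {p4=1} (p1, p2, p3) contributes 1 new. Total: 15.

15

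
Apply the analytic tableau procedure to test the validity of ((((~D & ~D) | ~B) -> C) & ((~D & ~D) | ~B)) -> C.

Assume the negation and expand:
Initial set: {~(((((~D & ~D) | ~B) -> C) & ((~D & ~D) | ~B)) -> C)}.
~(((((~D & ~D) | ~B) -> C) & ((~D & ~D) | ~B)) -> C): α-rule — add ((((~D & ~D) | ~B) -> C) & ((~D & ~D) | ~B)), ~C.
((((~D & ~D) | ~B) -> C) & ((~D & ~D) | ~B)): α-rule — add (((~D & ~D) | ~B) -> C), ((~D & ~D) | ~B).
(((~D & ~D) | ~B) -> C): β-rule — branch into ~((~D & ~D) | ~B)  //  C.
  branch 1 (add ~((~D & ~D) | ~B)):
    ~((~D & ~D) | ~B): α-rule — add ~(~D & ~D), ~~B.
    ((~D & ~D) | ~B): β-rule — branch into (~D & ~D)  //  ~B.
      branch 1.1 (add (~D & ~D)):
        (~D & ~D): α-rule — add ~D, ~D.
        ~(~D & ~D): β-rule — branch into ~~D  //  ~~D.
          branch 1.1.1 (add ~~D):
            × closes — contains both D and ~D.
          branch 1.1.2 (add ~~D):
            × closes — contains both D and ~D.
      branch 1.2 (add ~B):
        × closes — contains both B and ~B.
  branch 2 (add C):
    × closes — contains both C and ~C.
All 4 branches close.
Every branch closed, so the negation is unsatisfiable and the formula is valid.

Valid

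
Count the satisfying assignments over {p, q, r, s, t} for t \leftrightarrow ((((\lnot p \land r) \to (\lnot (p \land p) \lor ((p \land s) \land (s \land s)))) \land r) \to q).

Initial set: {T (t \leftrightarrow ((((\lnot p \land r) \to (\lnot (p \land p) \lor ((p \land s) \land (s \land s)))) \land r) \to q))}.
T (t \leftrightarrow ((((\lnot p \land r) \to (\lnot (p \land p) \lor ((p \land s) \land (s \land s)))) \land r) \to q)): β-rule — branch into T t, T ((((\lnot p \land r) \to (\lnot (p \land p) \lor ((p \land s) \land (s \land s)))) \land r) \to q)  //  F t, F ((((\lnot p \land r) \to (\lnot (p \land p) \lor ((p \land s) \land (s \land s)))) \land r) \to q).
  branch 1 (add T t, T ((((\lnot p \land r) \to (\lnot (p \land p) \lor ((p \land s) \land (s \land s)))) \land r) \to q)):
    T ((((\lnot p \land r) \to (\lnot (p \land p) \lor ((p \land s) \land (s \land s)))) \land r) \to q): β-rule — branch into F (((\lnot p \land r) \to (\lnot (p \land p) \lor ((p \land s) \land (s \land s)))) \land r)  //  T q.
      branch 1.1 (add F (((\lnot p \land r) \to (\lnot (p \land p) \lor ((p \land s) \land (s \land s)))) \land r)):
        F (((\lnot p \land r) \to (\lnot (p \land p) \lor ((p \land s) \land (s \land s)))) \land r): β-rule — branch into F ((\lnot p \land r) \to (\lnot (p \land p) \lor ((p \land s) \land (s \land s))))  //  F r.
          branch 1.1.1 (add F ((\lnot p \land r) \to (\lnot (p \land p) \lor ((p \land s) \land (s \land s))))):
            F ((\lnot p \land r) \to (\lnot (p \land p) \lor ((p \land s) \land (s \land s)))): α-rule — add T (\lnot p \land r), F (\lnot (p \land p) \lor ((p \land s) \land (s \land s))).
            T (\lnot p \land r): α-rule — add T \lnot p, T r.
            F (\lnot (p \land p) \lor ((p \land s) \land (s \land s))): α-rule — add F \lnot (p \land p), F ((p \land s) \land (s \land s)).
            F \lnot (p \land p): α-rule — add T p, T p.
            × closes — contains both p and \lnot p.
          branch 1.1.2 (add F r):
            ○ open, literals {r=false, t=true}.
      branch 1.2 (add T q):
        ○ open, literals {q=true, t=true}.
  branch 2 (add F t, F ((((\lnot p \land r) \to (\lnot (p \land p) \lor ((p \land s) \land (s \land s)))) \land r) \to q)):
    F ((((\lnot p \land r) \to (\lnot (p \land p) \lor ((p \land s) \land (s \land s)))) \land r) \to q): α-rule — add T (((\lnot p \land r) \to (\lnot (p \land p) \lor ((p \land s) \land (s \land s)))) \land r), F q.
    T (((\lnot p \land r) \to (\lnot (p \land p) \lor ((p \land s) \land (s \land s)))) \land r): α-rule — add T ((\lnot p \land r) \to (\lnot (p \land p) \lor ((p \land s) \land (s \land s)))), T r.
    T ((\lnot p \land r) \to (\lnot (p \land p) \lor ((p \land s) \land (s \land s)))): β-rule — branch into F (\lnot p \land r)  //  T (\lnot (p \land p) \lor ((p \land s) \land (s \land s))).
      branch 2.1 (add F (\lnot p \land r)):
        F (\lnot p \land r): β-rule — branch into F \lnot p  //  F r.
          branch 2.1.1 (add F \lnot p):
            ○ open, literals {p=true, q=false, r=true, t=false}.
          branch 2.1.2 (add F r):
            × closes — contains both r and \lnot r.
      branch 2.2 (add T (\lnot (p \land p) \lor ((p \land s) \land (s \land s)))):
        T (\lnot (p \land p) \lor ((p \land s) \land (s \land s))): β-rule — branch into T \lnot (p \land p)  //  T ((p \land s) \land (s \land s)).
          branch 2.2.1 (add T \lnot (p \land p)):
            T \lnot (p \land p): β-rule — branch into F p  //  F p.
              branch 2.2.1.1 (add F p):
                ○ open, literals {p=false, q=false, r=true, t=false}.
              branch 2.2.1.2 (add F p):
                ○ open, literals {p=false, q=false, r=true, t=false}.
          branch 2.2.2 (add T ((p \land s) \land (s \land s))):
            T ((p \land s) \land (s \land s)): α-rule — add T (p \land s), T (s \land s).
            T (p \land s): α-rule — add T p, T s.
            T (s \land s): α-rule — add T s, T s.
            ○ open, literals {p=true, q=false, r=true, s=true, t=false}.
2 branches closed, 6 open.
Each open branch fixes some atoms; the unmentioned ones are free. Counting distinct full assignments: branch {r=false, t=true} (p, q, s) contributes 8 new; branch {q=true, t=true} (p, r, s) contributes 4 new; branch {p=true, q=false, r=true, t=false} (s) contributes 2 new; branch {p=false, q=false, r=true, t=false} (s) contributes 2 new; branch {p=false, q=false, r=true, t=false} (s) contributes 0 new; branch {p=true, q=false, r=true, s=true, t=false} (none free) contributes 0 new. Total: 16.

16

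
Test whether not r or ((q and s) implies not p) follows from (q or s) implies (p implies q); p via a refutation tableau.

Initial set: {T ((q or s) implies (p implies q)); T p; F (not r or ((q and s) implies not p))}.
F (not r or ((q and s) implies not p)): α-rule — add F not r, F ((q and s) implies not p).
F ((q and s) implies not p): α-rule — add T (q and s), F not p.
T (q and s): α-rule — add T q, T s.
T ((q or s) implies (p implies q)): β-rule — branch into F (q or s)  //  T (p implies q).
  branch 1 (add F (q or s)):
    F (q or s): α-rule — add F q, F s.
    × closes — contains both q and not q.
  branch 2 (add T (p implies q)):
    T (p implies q): β-rule — branch into F p  //  T q.
      branch 2.1 (add F p):
        × closes — contains both p and not p.
      branch 2.2 (add T q):
        ○ open, literals {p=1, q=1, r=1, s=1}.
2 branches closed, 1 open.
An open branch gives a countermodel: p=1, q=1, r=1, s=1 (unmentioned atoms arbitrary); the premises hold there but the conclusion fails.

No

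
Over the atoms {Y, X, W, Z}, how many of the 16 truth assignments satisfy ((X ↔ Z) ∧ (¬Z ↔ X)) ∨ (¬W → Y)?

Initial set: {(((X ↔ Z) ∧ (¬Z ↔ X)) ∨ (¬W → Y))}.
(((X ↔ Z) ∧ (¬Z ↔ X)) ∨ (¬W → Y)): β-rule — branch into ((X ↔ Z) ∧ (¬Z ↔ X))  //  (¬W → Y).
  branch 1 (add ((X ↔ Z) ∧ (¬Z ↔ X))):
    ((X ↔ Z) ∧ (¬Z ↔ X)): α-rule — add (X ↔ Z), (¬Z ↔ X).
    (X ↔ Z): β-rule — branch into X, Z  //  ¬X, ¬Z.
      branch 1.1 (add X, Z):
        (¬Z ↔ X): β-rule — branch into ¬Z, X  //  ¬¬Z, ¬X.
          branch 1.1.1 (add ¬Z, X):
            × closes — contains both Z and ¬Z.
          branch 1.1.2 (add ¬¬Z, ¬X):
            × closes — contains both X and ¬X.
      branch 1.2 (add ¬X, ¬Z):
        (¬Z ↔ X): β-rule — branch into ¬Z, X  //  ¬¬Z, ¬X.
          branch 1.2.1 (add ¬Z, X):
            × closes — contains both X and ¬X.
          branch 1.2.2 (add ¬¬Z, ¬X):
            × closes — contains both Z and ¬Z.
  branch 2 (add (¬W → Y)):
    (¬W → Y): β-rule — branch into ¬¬W  //  Y.
      branch 2.1 (add ¬¬W):
        ○ open, literals {W=T}.
      branch 2.2 (add Y):
        ○ open, literals {Y=T}.
4 branches closed, 2 open.
Each open branch fixes some atoms; the unmentioned ones are free. Counting distinct full assignments: branch {W=T} (Y, X, Z) contributes 8 new; branch {Y=T} (X, W, Z) contributes 4 new. Total: 12.

12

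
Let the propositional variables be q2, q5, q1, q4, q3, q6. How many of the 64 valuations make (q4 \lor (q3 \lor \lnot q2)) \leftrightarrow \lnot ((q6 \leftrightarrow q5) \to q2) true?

24

Initial set: {((q4 \lor (q3 \lor \lnot q2)) \leftrightarrow \lnot ((q6 \leftrightarrow q5) \to q2))}.
((q4 \lor (q3 \lor \lnot q2)) \leftrightarrow \lnot ((q6 \leftrightarrow q5) \to q2)): β-rule — branch into (q4 \lor (q3 \lor \lnot q2)), \lnot ((q6 \leftrightarrow q5) \to q2)  //  \lnot (q4 \lor (q3 \lor \lnot q2)), \lnot \lnot ((q6 \leftrightarrow q5) \to q2).
  branch 1 (add (q4 \lor (q3 \lor \lnot q2)), \lnot ((q6 \leftrightarrow q5) \to q2)):
    \lnot ((q6 \leftrightarrow q5) \to q2): α-rule — add (q6 \leftrightarrow q5), \lnot q2.
    (q4 \lor (q3 \lor \lnot q2)): β-rule — branch into q4  //  (q3 \lor \lnot q2).
      branch 1.1 (add q4):
        (q6 \leftrightarrow q5): β-rule — branch into q6, q5  //  \lnot q6, \lnot q5.
          branch 1.1.1 (add q6, q5):
            ○ open, literals {q2=0, q4=1, q5=1, q6=1}.
          branch 1.1.2 (add \lnot q6, \lnot q5):
            ○ open, literals {q2=0, q4=1, q5=0, q6=0}.
      branch 1.2 (add (q3 \lor \lnot q2)):
        (q6 \leftrightarrow q5): β-rule — branch into q6, q5  //  \lnot q6, \lnot q5.
          branch 1.2.1 (add q6, q5):
            (q3 \lor \lnot q2): β-rule — branch into q3  //  \lnot q2.
              branch 1.2.1.1 (add q3):
                ○ open, literals {q2=0, q3=1, q5=1, q6=1}.
              branch 1.2.1.2 (add \lnot q2):
                ○ open, literals {q2=0, q5=1, q6=1}.
          branch 1.2.2 (add \lnot q6, \lnot q5):
            (q3 \lor \lnot q2): β-rule — branch into q3  //  \lnot q2.
              branch 1.2.2.1 (add q3):
                ○ open, literals {q2=0, q3=1, q5=0, q6=0}.
              branch 1.2.2.2 (add \lnot q2):
                ○ open, literals {q2=0, q5=0, q6=0}.
  branch 2 (add \lnot (q4 \lor (q3 \lor \lnot q2)), \lnot \lnot ((q6 \leftrightarrow q5) \to q2)):
    \lnot (q4 \lor (q3 \lor \lnot q2)): α-rule — add \lnot q4, \lnot (q3 \lor \lnot q2).
    \lnot (q3 \lor \lnot q2): α-rule — add \lnot q3, \lnot \lnot q2.
    \lnot \lnot ((q6 \leftrightarrow q5) \to q2): β-rule — branch into \lnot (q6 \leftrightarrow q5)  //  q2.
      branch 2.1 (add \lnot (q6 \leftrightarrow q5)):
        \lnot (q6 \leftrightarrow q5): β-rule — branch into q6, \lnot q5  //  \lnot q6, q5.
          branch 2.1.1 (add q6, \lnot q5):
            ○ open, literals {q2=1, q3=0, q4=0, q5=0, q6=1}.
          branch 2.1.2 (add \lnot q6, q5):
            ○ open, literals {q2=1, q3=0, q4=0, q5=1, q6=0}.
      branch 2.2 (add q2):
        ○ open, literals {q2=1, q3=0, q4=0}.
0 branches closed, 9 open.
Each open branch fixes some atoms; the unmentioned ones are free. Counting distinct full assignments: branch {q2=0, q4=1, q5=1, q6=1} (q1, q3) contributes 4 new; branch {q2=0, q4=1, q5=0, q6=0} (q1, q3) contributes 4 new; branch {q2=0, q3=1, q5=1, q6=1} (q1, q4) contributes 2 new; branch {q2=0, q5=1, q6=1} (q1, q4, q3) contributes 2 new; branch {q2=0, q3=1, q5=0, q6=0} (q1, q4) contributes 2 new; branch {q2=0, q5=0, q6=0} (q1, q4, q3) contributes 2 new; branch {q2=1, q3=0, q4=0, q5=0, q6=1} (q1) contributes 2 new; branch {q2=1, q3=0, q4=0, q5=1, q6=0} (q1) contributes 2 new; branch {q2=1, q3=0, q4=0} (q5, q1, q6) contributes 4 new. Total: 24.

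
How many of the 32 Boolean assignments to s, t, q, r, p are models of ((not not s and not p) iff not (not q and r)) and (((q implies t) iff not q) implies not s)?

6

Initial set: {(((not not s and not p) iff not (not q and r)) and (((q implies t) iff not q) implies not s))}.
(((not not s and not p) iff not (not q and r)) and (((q implies t) iff not q) implies not s)): α-rule — add ((not not s and not p) iff not (not q and r)), (((q implies t) iff not q) implies not s).
((not not s and not p) iff not (not q and r)): β-rule — branch into (not not s and not p), not (not q and r)  //  not (not not s and not p), not not (not q and r).
  branch 1 (add (not not s and not p), not (not q and r)):
    (not not s and not p): α-rule — add not not s, not p.
    not not s: drop double negation, giving s.
    (((q implies t) iff not q) implies not s): β-rule — branch into not ((q implies t) iff not q)  //  not s.
      branch 1.1 (add not ((q implies t) iff not q)):
        not (not q and r): β-rule — branch into not not q  //  not r.
          branch 1.1.1 (add not not q):
            not ((q implies t) iff not q): β-rule — branch into (q implies t), not not q  //  not (q implies t), not q.
              branch 1.1.1.1 (add (q implies t), not not q):
                (q implies t): β-rule — branch into not q  //  t.
                  branch 1.1.1.1.1 (add not q):
                    × closes — contains both q and not q.
                  branch 1.1.1.1.2 (add t):
                    ○ open, literals {p=F, q=T, s=T, t=T}.
              branch 1.1.1.2 (add not (q implies t), not q):
                × closes — contains both q and not q.
          branch 1.1.2 (add not r):
            not ((q implies t) iff not q): β-rule — branch into (q implies t), not not q  //  not (q implies t), not q.
              branch 1.1.2.1 (add (q implies t), not not q):
                (q implies t): β-rule — branch into not q  //  t.
                  branch 1.1.2.1.1 (add not q):
                    × closes — contains both q and not q.
                  branch 1.1.2.1.2 (add t):
                    ○ open, literals {p=F, q=T, r=F, s=T, t=T}.
              branch 1.1.2.2 (add not (q implies t), not q):
                not (q implies t): α-rule — add q, not t.
                × closes — contains both q and not q.
      branch 1.2 (add not s):
        × closes — contains both s and not s.
  branch 2 (add not (not not s and not p), not not (not q and r)):
    not not (not q and r): α-rule — add not q, r.
    (((q implies t) iff not q) implies not s): β-rule — branch into not ((q implies t) iff not q)  //  not s.
      branch 2.1 (add not ((q implies t) iff not q)):
        not (not not s and not p): β-rule — branch into not not not s  //  not not p.
          branch 2.1.1 (add not not not s):
            not not not s: drop double negation, giving not s.
            not ((q implies t) iff not q): β-rule — branch into (q implies t), not not q  //  not (q implies t), not q.
              branch 2.1.1.1 (add (q implies t), not not q):
                × closes — contains both q and not q.
              branch 2.1.1.2 (add not (q implies t), not q):
                not (q implies t): α-rule — add q, not t.
                × closes — contains both q and not q.
          branch 2.1.2 (add not not p):
            not ((q implies t) iff not q): β-rule — branch into (q implies t), not not q  //  not (q implies t), not q.
              branch 2.1.2.1 (add (q implies t), not not q):
                × closes — contains both q and not q.
              branch 2.1.2.2 (add not (q implies t), not q):
                not (q implies t): α-rule — add q, not t.
                × closes — contains both q and not q.
      branch 2.2 (add not s):
        not (not not s and not p): β-rule — branch into not not not s  //  not not p.
          branch 2.2.1 (add not not not s):
            not not not s: drop double negation, giving not s.
            ○ open, literals {q=F, r=T, s=F}.
          branch 2.2.2 (add not not p):
            ○ open, literals {p=T, q=F, r=T, s=F}.
9 branches closed, 4 open.
Each open branch fixes some atoms; the unmentioned ones are free. Counting distinct full assignments: branch {p=F, q=T, s=T, t=T} (r) contributes 2 new; branch {p=F, q=T, r=F, s=T, t=T} (none free) contributes 0 new; branch {q=F, r=T, s=F} (t, p) contributes 4 new; branch {p=T, q=F, r=T, s=F} (t) contributes 0 new. Total: 6.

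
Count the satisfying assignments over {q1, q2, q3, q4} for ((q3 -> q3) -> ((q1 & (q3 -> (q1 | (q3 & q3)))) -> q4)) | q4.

12

Initial set: {(((q3 -> q3) -> ((q1 & (q3 -> (q1 | (q3 & q3)))) -> q4)) | q4)}.
(((q3 -> q3) -> ((q1 & (q3 -> (q1 | (q3 & q3)))) -> q4)) | q4): β-rule — branch into ((q3 -> q3) -> ((q1 & (q3 -> (q1 | (q3 & q3)))) -> q4))  //  q4.
  branch 1 (add ((q3 -> q3) -> ((q1 & (q3 -> (q1 | (q3 & q3)))) -> q4))):
    ((q3 -> q3) -> ((q1 & (q3 -> (q1 | (q3 & q3)))) -> q4)): β-rule — branch into ~(q3 -> q3)  //  ((q1 & (q3 -> (q1 | (q3 & q3)))) -> q4).
      branch 1.1 (add ~(q3 -> q3)):
        ~(q3 -> q3): α-rule — add q3, ~q3.
        × closes — contains both q3 and ~q3.
      branch 1.2 (add ((q1 & (q3 -> (q1 | (q3 & q3)))) -> q4)):
        ((q1 & (q3 -> (q1 | (q3 & q3)))) -> q4): β-rule — branch into ~(q1 & (q3 -> (q1 | (q3 & q3))))  //  q4.
          branch 1.2.1 (add ~(q1 & (q3 -> (q1 | (q3 & q3))))):
            ~(q1 & (q3 -> (q1 | (q3 & q3)))): β-rule — branch into ~q1  //  ~(q3 -> (q1 | (q3 & q3))).
              branch 1.2.1.1 (add ~q1):
                ○ open, literals {q1=0}.
              branch 1.2.1.2 (add ~(q3 -> (q1 | (q3 & q3)))):
                ~(q3 -> (q1 | (q3 & q3))): α-rule — add q3, ~(q1 | (q3 & q3)).
                ~(q1 | (q3 & q3)): α-rule — add ~q1, ~(q3 & q3).
                ~(q3 & q3): β-rule — branch into ~q3  //  ~q3.
                  branch 1.2.1.2.1 (add ~q3):
                    × closes — contains both q3 and ~q3.
                  branch 1.2.1.2.2 (add ~q3):
                    × closes — contains both q3 and ~q3.
          branch 1.2.2 (add q4):
            ○ open, literals {q4=1}.
  branch 2 (add q4):
    ○ open, literals {q4=1}.
3 branches closed, 3 open.
Each open branch fixes some atoms; the unmentioned ones are free. Counting distinct full assignments: branch {q1=0} (q2, q3, q4) contributes 8 new; branch {q4=1} (q1, q2, q3) contributes 4 new; branch {q4=1} (q1, q2, q3) contributes 0 new. Total: 12.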